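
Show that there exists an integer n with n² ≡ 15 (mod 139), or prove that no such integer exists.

Apply Euler's criterion with the prime 139: 15 is a quadratic residue iff 15^69 ≡ 1 (mod 139), and a non-residue iff it is ≡ −1.
Repeated squaring mod 139: 15^2 = 225 ≡ 86; 15^4 ≡ 86² = 7396 ≡ 29; 15^8 ≡ 29² = 841 ≡ 7; 15^16 ≡ 7² = 49 ≡ 49; 15^32 ≡ 49² = 2401 ≡ 38; 15^64 ≡ 38² = 1444 ≡ 54.
Since 69 = 64 + 4 + 1, 15^69 ≡ 54 · 29 · 15; multiplying out mod 139: 54·29 = 1566 ≡ 37, then 37·15 = 555 ≡ 138. Thus 15^69 ≡ 138 ≡ −1 (mod 139).
The value −1 means 15 is a non-residue modulo 139, so n² ≡ 15 (mod 139) is impossible.

No such integer exists.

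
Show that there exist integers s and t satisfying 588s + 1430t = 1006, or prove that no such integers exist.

Every value of 588s + 1430t is a multiple of gcd(588, 1430) = 2; since 2 ∣ 1006, solutions exist.
Dividing through by 2 reduces the equation to 294s + 715t = 503.
Run the Euclidean algorithm on 715 and 294: 715 = 2·294 + 127, 294 = 2·127 + 40, 127 = 3·40 + 7, 40 = 5·7 + 5, 7 = 1·5 + 2, 5 = 2·2 + 1, 2 = 2·1 + 0.
Back-substituting, 1 = 5 − 2·2 = 5 − 2·(7 − 1·5) = −2·7 + 3·5 = −2·7 + 3·(40 − 5·7) = 3·40 − 17·7 = 3·40 − 17·(127 − 3·40) = −17·127 + 54·40 = −17·127 + 54·(294 − 2·127) = 54·294 − 125·127 = 54·294 − 125·(715 − 2·294) = −125·715 + 304·294; that is, 294·304 + 715·(-125) = 1.
Scaling by 503 gives the particular solution (s, t) = (152912, -62875).
Shifting by a multiple of (715, −294) keeps it a solution: s = 152912 − 213·715 = 617, t = -62875 + 213·294 = -253.
Check: 588·617 + 1430·(-253) = 362796 − 361790 = 1006. ✓

s = 617, t = -253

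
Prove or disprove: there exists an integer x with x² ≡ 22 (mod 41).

No such integer exists.

Apply Euler's criterion with the prime 41: 22 is a quadratic residue iff 22^20 ≡ 1 (mod 41), and a non-residue iff it is ≡ −1.
Repeated squaring mod 41: 22^2 = 484 ≡ 33; 22^4 ≡ 33² = 1089 ≡ 23; 22^8 ≡ 23² = 529 ≡ 37; 22^16 ≡ 37² = 1369 ≡ 16.
Since 20 = 16 + 4, 22^20 ≡ 16 · 23; multiplying out mod 41: 16·23 = 368 ≡ 40. Thus 22^20 ≡ 40 ≡ −1 (mod 41).
By Euler's criterion 22 is a quadratic non-residue mod 41: no x satisfies x² ≡ 22 (mod 41).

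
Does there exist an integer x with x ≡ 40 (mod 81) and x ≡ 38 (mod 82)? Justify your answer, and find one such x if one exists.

The moduli 81 and 82 are coprime, so by the Chinese Remainder Theorem a unique solution modulo 6642 exists.
Write x = 40 + 81t and require 40 + 81t ≡ 38 (mod 82), i.e. 81t ≡ 80 (mod 82).
To invert 81 modulo 82: 82 = 1·81 + 1, 81 = 81·1 + 0, and unwinding, 1 = 82 − 1·81. Thus 81⁻¹ ≡ -1 ≡ 81 (mod 82).
Therefore t ≡ 81·80 = 6480 ≡ 2 (mod 82).
With t = 2: x = 40 + 81·2 = 202.
Indeed 202 ≡ 40 (mod 81) and 202 ≡ 38 (mod 82).

x = 202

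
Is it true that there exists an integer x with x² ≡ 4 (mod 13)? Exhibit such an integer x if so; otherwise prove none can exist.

x = 11 works: 11² = 121, and 121 − 4 = 117 = 9·13.

x = 11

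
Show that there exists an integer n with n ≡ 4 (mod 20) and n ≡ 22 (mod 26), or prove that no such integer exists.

n = 204

The moduli are not coprime: gcd(20, 26) = 2. Compatibility requires 2 ∣ (22 − 4) = 18, which holds, so solutions exist.
Put n = 4 + 20t, so we need 20t ≡ 18 (mod 26), equivalently (divide by 2) 10t ≡ 9 (mod 13).
Note 10·4 = 40 ≡ 1 (mod 13) (as 40 − 1 = 3·13), so 10⁻¹ ≡ 4.
Therefore t ≡ 4·9 = 36 ≡ 10 (mod 13).
Then n = 4 + 20·10 = 204.
Check: 204 mod 20 = 4, 204 mod 26 = 22. ✓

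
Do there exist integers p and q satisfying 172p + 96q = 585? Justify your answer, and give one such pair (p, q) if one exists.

Both 172 and 96 are divisible by gcd(172, 96) = 4, hence so is any combination 172p + 96q.
But 585 = 4·146 + 1, so 4 ∤ 585.
Hence no integers p, q satisfy the equation.

No such integers exist.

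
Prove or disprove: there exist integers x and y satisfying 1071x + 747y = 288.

x = 47, y = -67

Every value of 1071x + 747y is a multiple of gcd(1071, 747) = 9; since 9 ∣ 288, solutions exist.
Dividing through by 9 reduces the equation to 119x + 83y = 32.
Dividing repeatedly: 119 = 1·83 + 36, 83 = 2·36 + 11, 36 = 3·11 + 3, 11 = 3·3 + 2, 3 = 1·2 + 1, 2 = 2·1 + 0.
Back-substituting, 1 = 3 − 1·2 = 3 − (11 − 3·3) = −11 + 4·3 = −11 + 4·(36 − 3·11) = 4·36 − 13·11 = 4·36 − 13·(83 − 2·36) = −13·83 + 30·36 = −13·83 + 30·(119 − 1·83) = 30·119 − 43·83; that is, 119·30 + 83·(-43) = 1.
Scaling by 32 gives the particular solution (x, y) = (960, -1376).
Subtracting 11·83 from x and adding 11·119 to y gives the tidier solution (47, -67).
Indeed 1071·47 + 747·(-67) = 50337 − 50049 = 288.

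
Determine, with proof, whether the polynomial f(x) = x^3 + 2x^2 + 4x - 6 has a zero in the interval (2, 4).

Evaluate at the endpoints: f(2) = 18, f(4) = 106 — same sign (positive).
The derivative f'(x) = 3x^2 + 4x + 4 is a quadratic with discriminant 4² − 4·3·4 = -32 < 0; it never vanishes, so it is always positive (sign of the leading coefficient).
So f is strictly increasing; between 2 and 4 its values lie between f(2) = 18 and f(4) = 106, all positive. Therefore f has no root in (2, 4).

No such root exists.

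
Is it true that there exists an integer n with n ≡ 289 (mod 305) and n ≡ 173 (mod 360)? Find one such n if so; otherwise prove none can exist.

There is no such integer.

gcd(305, 360) = 5. If n ≡ 289 (mod 305) and n ≡ 173 (mod 360), then n ≡ 289 (mod 5) and n ≡ 173 (mod 5).
However 289 ≡ 4 and 173 ≡ 3 (mod 5), and 4 ≠ 3.
Therefore no such n exists.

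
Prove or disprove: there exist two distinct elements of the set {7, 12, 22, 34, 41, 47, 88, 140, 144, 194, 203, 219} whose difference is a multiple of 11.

Both 7 and 194 leave remainder 7 on division by 11; their difference 187 = 17·11 is a multiple of 11.

The pair (7, 194) works.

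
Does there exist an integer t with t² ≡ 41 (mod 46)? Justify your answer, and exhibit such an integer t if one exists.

t = 15

Take t = 15. Then 15² = 225 = 4·46 + 41, so 15² ≡ 41 (mod 46).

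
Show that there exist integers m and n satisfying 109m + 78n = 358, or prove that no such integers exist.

Since gcd(109, 78) = 1, every integer is an integer combination of 109 and 78.
Euclidean algorithm: 109 = 1·78 + 31, 78 = 2·31 + 16, 31 = 1·16 + 15, 16 = 1·15 + 1, 15 = 15·1 + 0.
Unwinding: 1 = 16 − 1·15 = 16 − (31 − 1·16) = −31 + 2·16 = −31 + 2·(78 − 2·31) = 2·78 − 5·31 = 2·78 − 5·(109 − 1·78) = −5·109 + 7·78, i.e. 109·(-5) + 78·7 = 1.
Multiplying through by 358: m = (-5)·358 = -1790, n = 7·358 = 2506 is a solution.
Adding 23·78 to m and subtracting 23·109 from n gives the tidier solution (4, -1).
Indeed 109·4 + 78·(-1) = 436 − 78 = 358.

m = 4, n = -1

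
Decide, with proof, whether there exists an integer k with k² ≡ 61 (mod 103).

k = 79 works: 79² = 6241, and 6241 − 61 = 6180 = 60·103.

k = 79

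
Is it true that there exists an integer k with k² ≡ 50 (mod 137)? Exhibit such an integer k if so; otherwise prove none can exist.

k = 119

k = 119 works: 119² = 14161, and 14161 − 50 = 14111 = 103·137.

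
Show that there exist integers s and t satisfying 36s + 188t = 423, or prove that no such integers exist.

Both 36 and 188 are divisible by gcd(36, 188) = 4, hence so is any combination 36s + 188t.
However 423 leaves remainder 3 on division by 4.
Therefore 36s + 188t = 423 has no solution in integers.

There are no such integers.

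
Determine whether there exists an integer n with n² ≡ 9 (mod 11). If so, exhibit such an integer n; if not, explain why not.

Take n = 8. Then 8² = 64 = 5·11 + 9, so 8² ≡ 9 (mod 11).

n = 8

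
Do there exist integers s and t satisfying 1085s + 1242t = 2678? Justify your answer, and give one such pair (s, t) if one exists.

1085 and 1242 are coprime, so 1085s + 1242t ranges over all of ℤ.
Run the Euclidean algorithm on 1242 and 1085: 1242 = 1·1085 + 157, 1085 = 6·157 + 143, 157 = 1·143 + 14, 143 = 10·14 + 3, 14 = 4·3 + 2, 3 = 1·2 + 1, 2 = 2·1 + 0.
Working back up the chain: 1 = 3 − 1·2 = 3 − (14 − 4·3) = −14 + 5·3 = −14 + 5·(143 − 10·14) = 5·143 − 51·14 = 5·143 − 51·(157 − 1·143) = −51·157 + 56·143 = −51·157 + 56·(1085 − 6·157) = 56·1085 − 387·157 = 56·1085 − 387·(1242 − 1·1085) = −387·1242 + 443·1085. So 1085·443 + 1242·(-387) = 1.
Multiplying through by 2678: s = 443·2678 = 1186354, t = (-387)·2678 = -1036386 is a solution.
Subtracting 955·1242 from s and adding 955·1085 to t gives the tidier solution (244, -211).
Indeed 1085·244 + 1242·(-211) = 264740 − 262062 = 2678.

s = 244, t = -211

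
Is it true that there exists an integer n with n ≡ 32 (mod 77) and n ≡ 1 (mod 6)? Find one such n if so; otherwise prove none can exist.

The moduli 77 and 6 are coprime, so by the Chinese Remainder Theorem a unique solution modulo 462 exists.
Any solution of the first congruence is n = 32 + 77t; substituting into the second, 77t ≡ 1 − 32 ≡ 5 (mod 6).
77 ≡ 5 (mod 6), so this reads 5t ≡ 5 (mod 6). To invert 5 modulo 6: 6 = 1·5 + 1, 5 = 5·1 + 0, and unwinding, 1 = 6 − 1·5. Thus 5⁻¹ ≡ -1 ≡ 5 (mod 6).
Therefore t ≡ 5·5 = 25 ≡ 1 (mod 6).
With t = 1: n = 32 + 77·1 = 109.
Verify: 109 = 1·77 + 32 and 109 = 18·6 + 1. ✓

n = 109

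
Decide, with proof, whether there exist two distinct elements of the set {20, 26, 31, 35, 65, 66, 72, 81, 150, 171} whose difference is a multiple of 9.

20 mod 9 = 2 and 65 mod 9 = 2, so 65 − 20 = 45 = 5·9.

The pair (20, 65) works.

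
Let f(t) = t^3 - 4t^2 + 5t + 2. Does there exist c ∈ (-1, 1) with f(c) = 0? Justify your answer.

Yes, such a c exists.

f(-1) = -8 and f(1) = 4, which have opposite signs.
Since f is a polynomial it is continuous on [-1, 1].
By the Intermediate Value Theorem f must vanish at some point of (-1, 1).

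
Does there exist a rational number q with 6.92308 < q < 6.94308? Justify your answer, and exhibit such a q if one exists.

Look for a denominator N such that an integer falls strictly between N·6.92308 and N·6.94308. N = 14 works: 14·6.92308 = 96.92312 < 97 < 97.20312 = 14·6.94308.
Dividing back, 6.92308 < 97/14 < 6.94308, and 97/14 is rational.

q = 97/14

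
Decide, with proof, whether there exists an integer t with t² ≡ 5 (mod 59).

t = 51

Take t = 51. Then 51² = 2601 = 44·59 + 5, so 51² ≡ 5 (mod 59).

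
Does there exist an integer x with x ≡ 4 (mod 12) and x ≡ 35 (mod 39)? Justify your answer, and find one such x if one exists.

There is no such integer.

gcd(12, 39) = 3. If x ≡ 4 (mod 12) and x ≡ 35 (mod 39), then x ≡ 4 (mod 3) and x ≡ 35 (mod 3).
These are incompatible: 4 − 35 = -31 is not divisible by 3.
Therefore no such x exists.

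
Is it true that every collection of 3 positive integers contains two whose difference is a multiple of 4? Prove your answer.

Consider the 3 integers 16, 17, 18. They lie in distinct residue classes modulo 4, since 3 ≤ 4.
The differences between them range over 1, …, 2, none of which is divisible by 4.

No, the set {16, 17, 18} is a counterexample.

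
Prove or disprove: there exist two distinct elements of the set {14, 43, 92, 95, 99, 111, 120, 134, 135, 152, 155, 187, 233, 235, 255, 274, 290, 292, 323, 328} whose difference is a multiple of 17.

Yes: 14 and 99.

14 mod 17 = 14 and 99 mod 17 = 14, so 99 − 14 = 85 = 5·17.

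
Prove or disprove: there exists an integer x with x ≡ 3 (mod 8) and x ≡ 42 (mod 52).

No such integer exists.

Reduce both congruences modulo 4, which divides 8 and 52: they say x ≡ 3 (mod 4) and x ≡ 42 (mod 4).
These are incompatible: 3 − 42 = -39 is not divisible by 4.
Therefore no such x exists.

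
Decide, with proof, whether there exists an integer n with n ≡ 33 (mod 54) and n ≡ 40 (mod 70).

Both moduli are multiples of 2 = gcd(54, 70), so any solution would satisfy n ≡ 33 and n ≡ 40 modulo 2 simultaneously.
But 33 mod 2 = 1 while 40 mod 2 = 0, a contradiction.
Hence the system has no solution.

There is no such integer.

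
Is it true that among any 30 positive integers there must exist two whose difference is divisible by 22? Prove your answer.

Yes, this is always true.

Each integer lies in one of the 22 residue classes modulo 22.
Since 30 > 22, two of the 30 integers must share a residue class by the pigeonhole principle; call them a and b.
Then a ≡ b (mod 22), i.e. 22 ∣ (a − b).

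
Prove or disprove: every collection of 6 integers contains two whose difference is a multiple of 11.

No, the set {22, 23, 24, 25, 26, 27} is a counterexample.

Consider the 6 integers 22, 23, …, 27. They lie in distinct residue classes modulo 11, since 6 ≤ 11.
The differences between them range over 1, …, 5, none of which is divisible by 11.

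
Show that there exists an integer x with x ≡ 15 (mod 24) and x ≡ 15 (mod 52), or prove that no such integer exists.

x = 15

Here gcd(24, 52) = 4, and both 15 and 15 leave remainder 3 mod 4, so the system is consistent.
The smallest candidate x = 15 works directly: 15 ≡ 15 (mod 52).
Indeed 15 ≡ 15 (mod 24) and 15 ≡ 15 (mod 52).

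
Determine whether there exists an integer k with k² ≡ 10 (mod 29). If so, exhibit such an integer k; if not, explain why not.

29 is prime, so by Euler's criterion 10 is a square mod 29 iff 10^((29−1)/2) = 10^14 ≡ 1 (mod 29).
Squaring successively (mod 29): 10^2 = 100 ≡ 13; 10^4 ≡ 13² = 169 ≡ 24; 10^8 ≡ 24² = 576 ≡ 25.
Since 14 = 8 + 4 + 2, 10^14 ≡ 25 · 24 · 13; multiplying out mod 29: 25·24 = 600 ≡ 20, then 20·13 = 260 ≡ 28. Thus 10^14 ≡ 28 ≡ −1 (mod 29).
By Euler's criterion 10 is a quadratic non-residue mod 29: no k satisfies k² ≡ 10 (mod 29).

There is no such integer.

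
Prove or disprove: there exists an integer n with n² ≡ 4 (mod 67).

Take n = 2. Then 2² = 4, and since 0 ≤ 4 < 67 this is already reduced: 2² ≡ 4 (mod 67).

n = 2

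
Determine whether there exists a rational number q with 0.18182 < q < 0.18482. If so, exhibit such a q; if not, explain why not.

Multiplying by 38: 38·0.18182 = 6.90916 and 38·0.18482 = 7.02316, so the integer 7 lies strictly between them.
Dividing back, 0.18182 < 7/38 < 0.18482, and 7/38 is rational.

q = 7/38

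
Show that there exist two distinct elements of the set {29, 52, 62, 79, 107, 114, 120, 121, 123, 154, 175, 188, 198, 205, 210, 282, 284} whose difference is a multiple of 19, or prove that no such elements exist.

Reduce each element modulo 19: 29↦10, 52↦14, 62↦5, 79↦3, 107↦12, 114↦0, 120↦6, 121↦7, 123↦9, 154↦2, 175↦4, 188↦17, 198↦8, 205↦15, 210↦1, 282↦16, 284↦18.
No residue repeats among the 17 elements, so no pair has difference ≡ 0 (mod 19).

There is no such pair.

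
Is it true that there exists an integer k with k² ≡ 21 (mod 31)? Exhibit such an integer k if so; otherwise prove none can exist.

31 is prime, so by Euler's criterion 21 is a square mod 31 iff 21^((31−1)/2) = 21^15 ≡ 1 (mod 31).
Repeated squaring mod 31: 21^2 = 441 ≡ 7; 21^4 ≡ 7² = 49 ≡ 18; 21^8 ≡ 18² = 324 ≡ 14.
Since 15 = 8 + 4 + 2 + 1, 21^15 ≡ 14 · 18 · 7 · 21; multiplying out mod 31: 14·18 = 252 ≡ 4, then 4·7 = 28 ≡ 28, then 28·21 = 588 ≡ 30. Thus 21^15 ≡ 30 ≡ −1 (mod 31).
The value −1 means 21 is a non-residue modulo 31, so k² ≡ 21 (mod 31) is impossible.

No such integer exists.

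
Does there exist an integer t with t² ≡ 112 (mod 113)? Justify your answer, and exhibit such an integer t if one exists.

t = 15

t = 15 works: 15² = 225, and 225 − 112 = 113 = 1·113.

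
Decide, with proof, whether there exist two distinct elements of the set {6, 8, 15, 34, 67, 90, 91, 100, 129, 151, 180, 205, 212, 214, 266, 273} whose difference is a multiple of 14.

The pair (6, 34) works.

Both 6 and 34 leave remainder 6 on division by 14; their difference 28 = 2·14 is a multiple of 14.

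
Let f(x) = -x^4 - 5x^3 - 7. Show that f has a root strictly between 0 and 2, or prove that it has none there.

f(0) = -7 and f(2) = -63, both negative, so a sign-change argument is unavailable; we show f keeps this sign on the whole interval.
Every nonzero coefficient of f(x) = -x^4 - 5x^3 - 7 is negative; for x > 0 each term then has that sign, and the constant term -7 is strictly negative.
Therefore f(x) < 0 throughout (0, 2), and f has no zero there.

No such root exists.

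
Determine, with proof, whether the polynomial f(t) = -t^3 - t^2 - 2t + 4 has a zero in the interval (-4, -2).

f(-4) = 60 and f(-2) = 12, both positive.
The derivative f'(t) = -3t^2 - 2t - 2 is a quadratic with discriminant (-2)² − 4·(-3)·(-2) = -20 < 0; it never vanishes, so it is always negative (sign of the leading coefficient).
Hence f is strictly decreasing on ℝ, and in particular on [-4, -2]. A strictly monotone function with same-sign endpoint values stays positive on the whole interval, so f has no zero in (-4, -2).

f has no root in that interval.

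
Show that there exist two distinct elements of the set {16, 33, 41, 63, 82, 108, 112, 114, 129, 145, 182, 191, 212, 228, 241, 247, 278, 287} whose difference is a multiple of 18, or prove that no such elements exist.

Residues mod 18: 16↦16, 33↦15, 41↦5, 63↦9, 82↦10, 108↦0, 112↦4, 114↦6, 129↦3, 145↦1, 182↦2, 191↦11, 212↦14, 228↦12, 241↦7, 247↦13, 278↦8, 287↦17.
All 18 residues are distinct, so no two elements differ by a multiple of 18.

No such pair exists.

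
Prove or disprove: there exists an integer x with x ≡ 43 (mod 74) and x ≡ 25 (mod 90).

x = 1375

The moduli are not coprime: gcd(74, 90) = 2. Compatibility requires 2 ∣ (25 − 43) = -18, which holds, so solutions exist.
Put x = 43 + 74t, so we need 74t ≡ 72 (mod 90), equivalently (divide by 2) 37t ≡ 36 (mod 45).
Since 37·28 = 1036 = 23·45 + 1, the inverse of 37 mod 45 is 28.
Therefore t ≡ 28·36 = 1008 ≡ 18 (mod 45).
Then x = 43 + 74·18 = 1375.
Indeed 1375 ≡ 43 (mod 74) and 1375 ≡ 25 (mod 90).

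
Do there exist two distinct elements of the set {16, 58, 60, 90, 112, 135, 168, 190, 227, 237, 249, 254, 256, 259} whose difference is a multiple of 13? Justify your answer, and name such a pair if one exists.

The pair (16, 237) works.

Both 16 and 237 leave remainder 3 on division by 13; their difference 221 = 17·13 is a multiple of 13.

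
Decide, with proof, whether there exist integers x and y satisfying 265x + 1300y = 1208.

gcd(265, 1300) = 5, so every integer of the form 265x + 1300y is a multiple of 5.
But 1208 = 5·241 + 3, so 5 ∤ 1208.
Hence no integers x, y satisfy the equation.

There are no such integers.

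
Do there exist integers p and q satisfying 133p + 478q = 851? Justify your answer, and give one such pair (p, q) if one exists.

Since gcd(133, 478) = 1, every integer is an integer combination of 133 and 478.
Run the Euclidean algorithm on 478 and 133: 478 = 3·133 + 79, 133 = 1·79 + 54, 79 = 1·54 + 25, 54 = 2·25 + 4, 25 = 6·4 + 1, 4 = 4·1 + 0.
Back-substituting, 1 = 25 − 6·4 = 25 − 6·(54 − 2·25) = −6·54 + 13·25 = −6·54 + 13·(79 − 1·54) = 13·79 − 19·54 = 13·79 − 19·(133 − 1·79) = −19·133 + 32·79 = −19·133 + 32·(478 − 3·133) = 32·478 − 115·133; that is, 133·(-115) + 478·32 = 1.
Scaling by 851 gives the particular solution (p, q) = (-97865, 27232).
Adding 205·478 to p and subtracting 205·133 from q gives the tidier solution (125, -33).
Indeed 133·125 + 478·(-33) = 16625 − 15774 = 851.

p = 125, q = -33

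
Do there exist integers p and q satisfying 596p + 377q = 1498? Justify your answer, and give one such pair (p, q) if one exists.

596 and 377 are coprime, so 596p + 377q ranges over all of ℤ.
Euclidean algorithm: 596 = 1·377 + 219, 377 = 1·219 + 158, 219 = 1·158 + 61, 158 = 2·61 + 36, 61 = 1·36 + 25, 36 = 1·25 + 11, 25 = 2·11 + 3, 11 = 3·3 + 2, 3 = 1·2 + 1, 2 = 2·1 + 0.
Working back up the chain: 1 = 3 − 1·2 = 3 − (11 − 3·3) = −11 + 4·3 = −11 + 4·(25 − 2·11) = 4·25 − 9·11 = 4·25 − 9·(36 − 1·25) = −9·36 + 13·25 = −9·36 + 13·(61 − 1·36) = 13·61 − 22·36 = 13·61 − 22·(158 − 2·61) = −22·158 + 57·61 = −22·158 + 57·(219 − 1·158) = 57·219 − 79·158 = 57·219 − 79·(377 − 1·219) = −79·377 + 136·219 = −79·377 + 136·(596 − 1·377) = 136·596 − 215·377. So 596·136 + 377·(-215) = 1.
Multiplying through by 1498: p = 136·1498 = 203728, q = (-215)·1498 = -322070 is a solution.
Shifting by a multiple of (377, −596) keeps it a solution: p = 203728 − 540·377 = 148, q = -322070 + 540·596 = -230.
Check: 596·148 + 377·(-230) = 88208 − 86710 = 1498. ✓

p = 148, q = -230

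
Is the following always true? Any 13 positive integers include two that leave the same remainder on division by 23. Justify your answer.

No, the set {39, 40, 41, 42, 43, 44, 45, 46, 47, 48, 49, 50, 51} is a counterexample.

Consider the 13 integers 39, 40, …, 51. They lie in distinct residue classes modulo 23, since 13 ≤ 23.
Hence this collection has no pair with equal remainders mod 23, disproving the claim.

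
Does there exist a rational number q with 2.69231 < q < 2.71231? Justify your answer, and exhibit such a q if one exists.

q = 27/10

Multiplying by 10: 10·2.69231 = 26.92310 and 10·2.71231 = 27.12310, so the integer 27 lies strictly between them.
Hence 27/10 is a rational number with 2.69231 < 27/10 < 2.71231.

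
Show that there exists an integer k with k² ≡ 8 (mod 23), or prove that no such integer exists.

Take k = 10. Then 10² = 100 = 4·23 + 8, so 10² ≡ 8 (mod 23).

k = 10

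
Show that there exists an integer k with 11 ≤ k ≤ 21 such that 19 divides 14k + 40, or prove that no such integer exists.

No such integer k in that range exists.

The values of 14k + 40 for k = 11, 12, …, 21 are 194, 208, 222, 236, 250, 264, 278, 292, 306, 320, 334; reduced mod 19 these are 4, 18, 13, 8, 3, 17, 12, 7, 2, 16, 11.
The residue 0 does not occur, so no k in [11, 21] makes 14k + 40 a multiple of 19.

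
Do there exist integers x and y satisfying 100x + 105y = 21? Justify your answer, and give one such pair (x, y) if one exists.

Both 100 and 105 are divisible by gcd(100, 105) = 5, hence so is any combination 100x + 105y.
But 21 is not a multiple of 5 (it leaves remainder 1).
Hence no integers x, y satisfy the equation.

No, no such integers exist.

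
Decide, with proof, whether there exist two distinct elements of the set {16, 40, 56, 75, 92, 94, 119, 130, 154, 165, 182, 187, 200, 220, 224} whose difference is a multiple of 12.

16 and 40 are such a pair.

Reduce each element mod 12: 16↦4, 40↦4, 56↦8, 75↦3, 92↦8, 94↦10, 119↦11, 130↦10, 154↦10, 165↦9, 182↦2, 187↦7, 200↦8, 220↦4, 224↦8. The residue 4 repeats (at 16 and 40), and 40 − 16 = 24 = 2·12.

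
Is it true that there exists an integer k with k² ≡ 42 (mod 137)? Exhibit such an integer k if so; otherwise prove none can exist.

No such integer exists.

137 is prime, so by Euler's criterion 42 is a square mod 137 iff 42^((137−1)/2) = 42^68 ≡ 1 (mod 137).
Squaring successively (mod 137): 42^2 = 1764 ≡ 120; 42^4 ≡ 120² = 14400 ≡ 15; 42^8 ≡ 15² = 225 ≡ 88; 42^16 ≡ 88² = 7744 ≡ 72; 42^32 ≡ 72² = 5184 ≡ 115; 42^64 ≡ 115² = 13225 ≡ 73.
Since 68 = 64 + 4, 42^68 ≡ 73 · 15; multiplying out mod 137: 73·15 = 1095 ≡ 136. Thus 42^68 ≡ 136 ≡ −1 (mod 137).
By Euler's criterion 42 is a quadratic non-residue mod 137: no k satisfies k² ≡ 42 (mod 137).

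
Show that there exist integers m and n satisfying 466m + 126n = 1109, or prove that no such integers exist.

Both 466 and 126 are divisible by gcd(466, 126) = 2, hence so is any combination 466m + 126n.
But 1109 = 2·554 + 1, so 2 ∤ 1109.
Therefore 466m + 126n = 1109 has no solution in integers.

No such integers exist.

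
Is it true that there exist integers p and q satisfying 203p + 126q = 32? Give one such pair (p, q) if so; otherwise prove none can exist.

No such integers exist.

Both 203 and 126 are divisible by gcd(203, 126) = 7, hence so is any combination 203p + 126q.
However 32 leaves remainder 4 on division by 7.
Hence no integers p, q satisfy the equation.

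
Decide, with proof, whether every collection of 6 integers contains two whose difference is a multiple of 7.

Try 6 consecutive integers, 1, 2, …, 6. Their remainders mod 7 are 1, 2, 3, 4, 5, 6 — pairwise different, as any 6 ≤ 7 consecutive integers have distinct residues.
Any two of them differ by at most 5 < 7 and by at least 1, so no difference is a multiple of 7.

No, the set {1, 2, 3, 4, 5, 6} is a counterexample.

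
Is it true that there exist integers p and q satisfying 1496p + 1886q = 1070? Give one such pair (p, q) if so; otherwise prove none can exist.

Every value of 1496p + 1886q is a multiple of gcd(1496, 1886) = 2; since 2 ∣ 1070, solutions exist.
Dividing through by 2 reduces the equation to 748p + 943q = 535.
Run the Euclidean algorithm on 943 and 748: 943 = 1·748 + 195, 748 = 3·195 + 163, 195 = 1·163 + 32, 163 = 5·32 + 3, 32 = 10·3 + 2, 3 = 1·2 + 1, 2 = 2·1 + 0.
Working back up the chain: 1 = 3 − 1·2 = 3 − (32 − 10·3) = −32 + 11·3 = −32 + 11·(163 − 5·32) = 11·163 − 56·32 = 11·163 − 56·(195 − 1·163) = −56·195 + 67·163 = −56·195 + 67·(748 − 3·195) = 67·748 − 257·195 = 67·748 − 257·(943 − 1·748) = −257·943 + 324·748. So 748·324 + 943·(-257) = 1.
Multiplying through by 535: p = 324·535 = 173340, q = (-257)·535 = -137495 is a solution.
Subtracting 183·943 from p and adding 183·748 to q gives the tidier solution (771, -611).
Check: 1496·771 + 1886·(-611) = 1153416 − 1152346 = 1070. ✓

p = 771, q = -611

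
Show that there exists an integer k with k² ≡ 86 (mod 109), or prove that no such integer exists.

No, no such integer exists.

Apply Euler's criterion with the prime 109: 86 is a quadratic residue iff 86^54 ≡ 1 (mod 109), and a non-residue iff it is ≡ −1.
Squaring successively (mod 109): 86^2 = 7396 ≡ 93; 86^4 ≡ 93² = 8649 ≡ 38; 86^8 ≡ 38² = 1444 ≡ 27; 86^16 ≡ 27² = 729 ≡ 75; 86^32 ≡ 75² = 5625 ≡ 66.
Since 54 = 32 + 16 + 4 + 2, 86^54 ≡ 66 · 75 · 38 · 93; multiplying out mod 109: 66·75 = 4950 ≡ 45, then 45·38 = 1710 ≡ 75, then 75·93 = 6975 ≡ 108. Thus 86^54 ≡ 108 ≡ −1 (mod 109).
By Euler's criterion 86 is a quadratic non-residue mod 109: no k satisfies k² ≡ 86 (mod 109).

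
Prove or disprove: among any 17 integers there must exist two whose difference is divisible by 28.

Take the 17 consecutive integers 1, 2, …, 17: their residues mod 28 are all distinct because 17 ≤ 28.
Any two of them differ by at most 16 < 28 and by at least 1, so no difference is a multiple of 28.

No; for instance {1, 2, 3, 4, 5, 6, 7, 8, 9, 10, 11, 12, 13, 14, 15, 16, 17} is a counterexample.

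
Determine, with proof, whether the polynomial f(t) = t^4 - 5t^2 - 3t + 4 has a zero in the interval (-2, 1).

f(-2) = 6 and f(1) = -3, which have opposite signs.
Since f is a polynomial it is continuous on [-2, 1].
By the Intermediate Value Theorem f must vanish at some point of (-2, 1).

Yes, f has a root in the interval.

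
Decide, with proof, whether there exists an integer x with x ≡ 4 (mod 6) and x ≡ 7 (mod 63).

x = 70

gcd(6, 63) = 3. A simultaneous solution exists iff 4 ≡ 7 (mod 3); here 4 mod 3 = 1 = 7 mod 3, so it does.
Put x = 4 + 6t, so we need 6t ≡ 3 (mod 63), equivalently (divide by 3) 2t ≡ 1 (mod 21).
Invert 2 mod 21 by the Euclidean algorithm: 21 = 10·2 + 1, 2 = 2·1 + 0; back-substituting, 1 = 21 − 10·2. Hence 2·(-10) ≡ 1, so 2⁻¹ ≡ -10 ≡ 11 (mod 21).
Therefore t ≡ 11·1 = 11 (mod 21).
Then x = 4 + 6·11 = 70.
Verify: 70 = 11·6 + 4 and 70 = 1·63 + 7. ✓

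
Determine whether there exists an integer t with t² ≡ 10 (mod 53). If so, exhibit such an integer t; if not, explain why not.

t = 40 works: 40² = 1600, and 1600 − 10 = 1590 = 30·53.

t = 40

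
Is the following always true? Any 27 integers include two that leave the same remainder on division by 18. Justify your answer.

Each integer lies in one of the 18 residue classes modulo 18.
Placing 27 integers into 18 classes, some class receives at least two — say a and b.
That is, a and b leave the same remainder on division by 18, as claimed.

Yes.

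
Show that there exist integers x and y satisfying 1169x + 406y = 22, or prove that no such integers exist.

gcd(1169, 406) = 7, so every integer of the form 1169x + 406y is a multiple of 7.
But 22 is not a multiple of 7 (it leaves remainder 1).
Hence no integers x, y satisfy the equation.

No such integers exist.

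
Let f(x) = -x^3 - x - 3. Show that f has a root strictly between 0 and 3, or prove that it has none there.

No.

f(0) = -3 and f(3) = -33, both negative.
f'(x) = -3x^2 - 1 has discriminant 0² − 4·(-3)·(-1) = -12 < 0, so f' has no real roots and is negative for every real x.
Hence f is strictly decreasing on ℝ, and in particular on [0, 3]. A strictly monotone function with same-sign endpoint values stays negative on the whole interval, so f has no zero in (0, 3).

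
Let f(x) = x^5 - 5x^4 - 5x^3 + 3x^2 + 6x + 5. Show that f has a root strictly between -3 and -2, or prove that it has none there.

f has no root in that interval.

f(-3) = -499 and f(-2) = -67, both negative, so a sign-change argument is unavailable; we show f keeps this sign on the whole interval.
Shift to the endpoint -2: with x = -2 − u (0 < u < 1), one computes f(-2 − u) = -u^5 - 15u^4 - 75u^3 - 167u^2 - 174u - 67.
All 6 nonzero coefficients of this polynomial in u are negative; hence for u > 0 the value is a sum of negative terms (the constant -67 among them).
Therefore f(x) < 0 throughout (-3, -2), and f has no zero there.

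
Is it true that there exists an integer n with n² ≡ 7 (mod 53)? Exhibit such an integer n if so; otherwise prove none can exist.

Take n = 31. Then 31² = 961 = 18·53 + 7, so 31² ≡ 7 (mod 53).

n = 31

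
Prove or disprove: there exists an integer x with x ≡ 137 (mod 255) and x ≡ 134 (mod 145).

No, no such integer exists.

gcd(255, 145) = 5. If x ≡ 137 (mod 255) and x ≡ 134 (mod 145), then x ≡ 137 (mod 5) and x ≡ 134 (mod 5).
But 137 mod 5 = 2 while 134 mod 5 = 4, a contradiction.
Hence the system has no solution.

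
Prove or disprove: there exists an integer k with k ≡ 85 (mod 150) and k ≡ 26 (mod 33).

No such integer exists.

Both moduli are multiples of 3 = gcd(150, 33), so any solution would satisfy k ≡ 85 and k ≡ 26 modulo 3 simultaneously.
But 85 mod 3 = 1 while 26 mod 3 = 2, a contradiction.
So no integer satisfies both congruences.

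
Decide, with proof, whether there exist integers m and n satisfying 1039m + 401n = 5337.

1039 and 401 are coprime, so 1039m + 401n ranges over all of ℤ.
Run the Euclidean algorithm on 1039 and 401: 1039 = 2·401 + 237, 401 = 1·237 + 164, 237 = 1·164 + 73, 164 = 2·73 + 18, 73 = 4·18 + 1, 18 = 18·1 + 0.
Back-substituting, 1 = 73 − 4·18 = 73 − 4·(164 − 2·73) = −4·164 + 9·73 = −4·164 + 9·(237 − 1·164) = 9·237 − 13·164 = 9·237 − 13·(401 − 1·237) = −13·401 + 22·237 = −13·401 + 22·(1039 − 2·401) = 22·1039 − 57·401; that is, 1039·22 + 401·(-57) = 1.
Multiplying through by 5337: m = 22·5337 = 117414, n = (-57)·5337 = -304209 is a solution.
Shifting by a multiple of (401, −1039) keeps it a solution: m = 117414 − 292·401 = 322, n = -304209 + 292·1039 = -821.
Check: 1039·322 + 401·(-821) = 334558 − 329221 = 5337. ✓

m = 322, n = -821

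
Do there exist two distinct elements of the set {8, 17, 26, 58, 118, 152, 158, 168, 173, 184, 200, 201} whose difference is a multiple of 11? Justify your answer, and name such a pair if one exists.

8 mod 11 = 8 and 118 mod 11 = 8, so 118 − 8 = 110 = 10·11.

8 and 118 are such a pair.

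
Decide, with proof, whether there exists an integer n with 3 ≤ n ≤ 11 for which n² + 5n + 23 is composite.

There is no such integer n in that range.

The values for n = 3, 4, …, 11 are 47, 59, 73, 89, 107, 127, 149, 173, 199, and each of these is prime.
So no value in the range makes the expression composite.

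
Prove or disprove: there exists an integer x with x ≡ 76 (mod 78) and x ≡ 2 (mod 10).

The moduli are not coprime: gcd(78, 10) = 2. Compatibility requires 2 ∣ (2 − 76) = -74, which holds, so solutions exist.
List candidates x ≡ 76 (mod 78): 76, 154, 232. Modulo 10 these are 6, 4, 2; 232 gives 2 as required.
Verify: 232 = 2·78 + 76 and 232 = 23·10 + 2. ✓

x = 232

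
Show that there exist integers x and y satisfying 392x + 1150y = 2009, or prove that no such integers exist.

Both 392 and 1150 are divisible by gcd(392, 1150) = 2, hence so is any combination 392x + 1150y.
But 2009 = 2·1004 + 1, so 2 ∤ 2009.
Hence no integers x, y satisfy the equation.

No such integers exist.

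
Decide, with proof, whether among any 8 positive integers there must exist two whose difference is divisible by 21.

No; for instance {83, 84, 85, 86, 87, 88, 89, 90} is a counterexample.

Try 8 consecutive integers, 83, 84, …, 90. Their remainders mod 21 are 20, 0, 1, 2, 3, 4, 5, 6 — pairwise different, as any 8 ≤ 21 consecutive integers have distinct residues.
No two share a residue, so no pair has difference divisible by 21; the claim fails for this set.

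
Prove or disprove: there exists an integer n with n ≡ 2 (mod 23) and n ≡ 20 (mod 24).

n = 140

Since 23 and 24 share no common factor, CRT says the pair of congruences has a solution (unique mod 552).
Write n = 2 + 23t and require 2 + 23t ≡ 20 (mod 24), i.e. 23t ≡ 18 (mod 24).
Invert 23 mod 24 by the Euclidean algorithm: 24 = 1·23 + 1, 23 = 23·1 + 0; back-substituting, 1 = 24 − 1·23. Hence 23·(-1) ≡ 1, so 23⁻¹ ≡ -1 ≡ 23 (mod 24).
Multiplying by 23: t ≡ 23·18 = 414 ≡ 6 (mod 24).
Taking t = 6 gives n = 2 + 23·6 = 140.
Verify: 140 = 6·23 + 2 and 140 = 5·24 + 20. ✓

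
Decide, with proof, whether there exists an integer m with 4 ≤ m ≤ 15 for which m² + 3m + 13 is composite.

At m = 10: 10² + 3·10 + 13 = 143 = 11·13, which is composite.

m = 10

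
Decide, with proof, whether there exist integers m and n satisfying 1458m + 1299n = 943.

gcd(1458, 1299) = 3, so every integer of the form 1458m + 1299n is a multiple of 3.
But 943 is not a multiple of 3 (it leaves remainder 1).
So the equation is unsolvable over ℤ.

There are no such integers.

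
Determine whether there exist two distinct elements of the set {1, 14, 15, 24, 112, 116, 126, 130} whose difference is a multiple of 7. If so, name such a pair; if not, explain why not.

Both 1 and 15 leave remainder 1 on division by 7; their difference 14 = 2·7 is a multiple of 7.

1 and 15 are such a pair.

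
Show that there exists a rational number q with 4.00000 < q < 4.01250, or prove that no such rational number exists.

Scale by 81: the interval becomes (324.00000, 325.01250), which contains the integer 325.
Dividing back, 4.00000 < 325/81 < 4.01250, and 325/81 is rational.

q = 325/81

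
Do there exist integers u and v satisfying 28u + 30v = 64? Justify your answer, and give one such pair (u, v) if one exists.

Every value of 28u + 30v is a multiple of gcd(28, 30) = 2; since 2 ∣ 64, solutions exist.
Dividing through by 2 reduces the equation to 14u + 15v = 32.
Euclidean algorithm: 15 = 1·14 + 1, 14 = 14·1 + 0.
Working back up the chain: 1 = 15 − 1·14. So 14·(-1) + 15·1 = 1.
Multiplying through by 32: u = (-1)·32 = -32, v = 1·32 = 32 is a solution.
The general solution is u = -32 + 15k, v = 32 − 14k; taking k = 3 gives the smaller pair u = 13, v = -10.
Indeed 28·13 + 30·(-10) = 364 − 300 = 64.

u = 13, v = -10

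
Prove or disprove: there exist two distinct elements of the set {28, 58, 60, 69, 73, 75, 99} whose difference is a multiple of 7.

Residues mod 7: 28↦0, 58↦2, 60↦4, 69↦6, 73↦3, 75↦5, 99↦1.
All 7 residues are distinct, so no two elements differ by a multiple of 7.

There is no such pair.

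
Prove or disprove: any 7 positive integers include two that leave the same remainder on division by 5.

Each integer lies in one of the 5 residue classes modulo 5.
Since 7 > 5, two of the 7 integers must share a residue class by the pigeonhole principle; call them a and b.
That is, a and b leave the same remainder on division by 5, as claimed.

True.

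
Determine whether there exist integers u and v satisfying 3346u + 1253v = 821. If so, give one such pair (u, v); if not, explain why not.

No such integers exist.

gcd(3346, 1253) = 7, so every integer of the form 3346u + 1253v is a multiple of 7.
But 821 is not a multiple of 7 (it leaves remainder 2).
Hence no integers u, v satisfy the equation.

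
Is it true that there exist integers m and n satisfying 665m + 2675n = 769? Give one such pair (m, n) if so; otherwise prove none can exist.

No, no such integers exist.

gcd(665, 2675) = 5, so every integer of the form 665m + 2675n is a multiple of 5.
But 769 is not a multiple of 5 (it leaves remainder 4).
Therefore 665m + 2675n = 769 has no solution in integers.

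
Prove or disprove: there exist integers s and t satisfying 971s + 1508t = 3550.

s = 614, t = -393

Since gcd(971, 1508) = 1, every integer is an integer combination of 971 and 1508.
Dividing repeatedly: 1508 = 1·971 + 537, 971 = 1·537 + 434, 537 = 1·434 + 103, 434 = 4·103 + 22, 103 = 4·22 + 15, 22 = 1·15 + 7, 15 = 2·7 + 1, 7 = 7·1 + 0.
Working back up the chain: 1 = 15 − 2·7 = 15 − 2·(22 − 1·15) = −2·22 + 3·15 = −2·22 + 3·(103 − 4·22) = 3·103 − 14·22 = 3·103 − 14·(434 − 4·103) = −14·434 + 59·103 = −14·434 + 59·(537 − 1·434) = 59·537 − 73·434 = 59·537 − 73·(971 − 1·537) = −73·971 + 132·537 = −73·971 + 132·(1508 − 1·971) = 132·1508 − 205·971. So 971·(-205) + 1508·132 = 1.
Times 3550: 971·(-727750) + 1508·468600 = 3550, so (-727750, 468600) solves it.
Adding 483·1508 to s and subtracting 483·971 from t gives the tidier solution (614, -393).
Check: 971·614 + 1508·(-393) = 596194 − 592644 = 3550. ✓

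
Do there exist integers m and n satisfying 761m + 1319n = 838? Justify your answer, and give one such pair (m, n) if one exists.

m = 684, n = -394

Since gcd(761, 1319) = 1, every integer is an integer combination of 761 and 1319.
Dividing repeatedly: 1319 = 1·761 + 558, 761 = 1·558 + 203, 558 = 2·203 + 152, 203 = 1·152 + 51, 152 = 2·51 + 50, 51 = 1·50 + 1, 50 = 50·1 + 0.
Unwinding: 1 = 51 − 1·50 = 51 − (152 − 2·51) = −152 + 3·51 = −152 + 3·(203 − 1·152) = 3·203 − 4·152 = 3·203 − 4·(558 − 2·203) = −4·558 + 11·203 = −4·558 + 11·(761 − 1·558) = 11·761 − 15·558 = 11·761 − 15·(1319 − 1·761) = −15·1319 + 26·761, i.e. 761·26 + 1319·(-15) = 1.
Scaling by 838 gives the particular solution (m, n) = (21788, -12570).
Subtracting 16·1319 from m and adding 16·761 to n gives the tidier solution (684, -394).
Indeed 761·684 + 1319·(-394) = 520524 − 519686 = 838.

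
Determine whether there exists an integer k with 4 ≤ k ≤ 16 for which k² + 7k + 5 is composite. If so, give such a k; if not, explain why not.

At k = 8: 8² + 7·8 + 5 = 125 = 5·25, which is composite.

k = 8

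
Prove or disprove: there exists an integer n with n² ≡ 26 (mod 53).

Apply Euler's criterion with the prime 53: 26 is a quadratic residue iff 26^26 ≡ 1 (mod 53), and a non-residue iff it is ≡ −1.
Repeated squaring mod 53: 26^2 = 676 ≡ 40; 26^4 ≡ 40² = 1600 ≡ 10; 26^8 ≡ 10² = 100 ≡ 47; 26^16 ≡ 47² = 2209 ≡ 36.
Since 26 = 16 + 8 + 2, 26^26 ≡ 36 · 47 · 40; multiplying out mod 53: 36·47 = 1692 ≡ 49, then 49·40 = 1960 ≡ 52. Thus 26^26 ≡ 52 ≡ −1 (mod 53).
The value −1 means 26 is a non-residue modulo 53, so n² ≡ 26 (mod 53) is impossible.

There is no such integer.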